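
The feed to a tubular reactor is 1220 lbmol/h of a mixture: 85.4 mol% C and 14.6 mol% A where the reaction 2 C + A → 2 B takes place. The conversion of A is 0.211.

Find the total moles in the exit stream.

A reacted = 0.211 × 178.1 = 37.58 lbmol/h; ν_A = −1, so ξ = 37.58/1 = 37.58 lbmol/h.
Outlet amounts (n = n₀ + ν ξ):
  C: 1042 − 2(37.58) = 966.7
  A: 178.1 − 1(37.58) = 140.5
  B: 0 + 2(37.58) = 75.17
Total out = 966.7 + 140.5 + 75.17 = 1182 lbmol/h.

1180 lbmol/h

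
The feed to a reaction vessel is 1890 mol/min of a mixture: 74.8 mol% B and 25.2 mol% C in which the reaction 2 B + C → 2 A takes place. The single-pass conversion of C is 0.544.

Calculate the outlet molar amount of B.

896 mol/min

C reacted = 0.544 × 476.3 = 259.1 mol/min; ν_C = −1, so ξ = 259.1/1 = 259.1 mol/min.
Outlet amounts (n = n₀ + ν ξ):
  B: 1414 − 2(259.1) = 895.5
  C: 476.3 − 1(259.1) = 217.2
  A: 0 + 2(259.1) = 518.2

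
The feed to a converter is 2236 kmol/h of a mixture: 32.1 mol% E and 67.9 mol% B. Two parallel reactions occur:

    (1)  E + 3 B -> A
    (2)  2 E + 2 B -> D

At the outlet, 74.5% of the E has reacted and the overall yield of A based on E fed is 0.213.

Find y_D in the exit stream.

0.158

Yield of A: 1ξ₁ / 717.8 = 0.213 → ξ₁ = 152.9 kmol/h.
Conversion of E: 1ξ₁ + 2ξ₂ = 0.745 × 717.8 = 534.7 → ξ₂ = 190.9 kmol/h.
Outlet amounts (n = n₀ + Σ ν·ξ):
  E: 717.8 − 1(152.9) − 2(190.9) = 183
  B: 1518 − 3(152.9) − 2(190.9) = 677.8
  A: 0 + 1(152.9) = 152.9
  D: 0 + 1(190.9) = 190.9
Total out = 1205 kmol/h; y_D = 190.9 / 1205 = 0.1585.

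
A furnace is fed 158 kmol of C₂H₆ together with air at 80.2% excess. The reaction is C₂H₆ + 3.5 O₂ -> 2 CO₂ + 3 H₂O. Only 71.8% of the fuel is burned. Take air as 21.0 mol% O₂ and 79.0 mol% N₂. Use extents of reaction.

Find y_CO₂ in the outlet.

0.0457

Stoichiometric O₂ = 3.5 × 158 = 553 kmol; O₂ fed = 553 × 1.802 = 996.5 kmol.
N₂ fed = 996.5 × 79/21 = 3749 kmol.
Fuel reacted = 0.718 × 158 → ξ = 113.4 kmol.
Outlet (n = n₀ + ν ξ):
  C₂H₆: 158 − 1(113.4) = 44.56
  O₂: 996.5 − 3.5(113.4) = 599.5
  N₂: 3749 (inert)
  CO₂: 0 + 2(113.4) = 226.9
  H₂O: 0 + 3(113.4) = 340.3
Total out = 4960 kmol; y_CO₂ = 226.9 / 4960 = 0.04574.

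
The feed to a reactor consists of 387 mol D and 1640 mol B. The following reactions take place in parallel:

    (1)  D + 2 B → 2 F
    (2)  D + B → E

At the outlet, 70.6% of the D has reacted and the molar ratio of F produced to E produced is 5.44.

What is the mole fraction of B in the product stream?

0.665

Conversion of D: D consumed = 0.706 × 387 = 273.2 mol = 1ξ₁ + 1ξ₂.
Selectivity: 2ξ₁ / (1ξ₂) = 5.44 → ξ₁ = 2.72 ξ₂.
Substitute: (1·2.72 + 1) ξ₂ = 273.2 → ξ₂ = 73.45 mol, ξ₁ = 199.8 mol.
Outlet amounts (n = n₀ + Σ ν·ξ):
  D: 387 − 1(199.8) − 1(73.45) = 113.8
  B: 1640 − 2(199.8) − 1(73.45) = 1167
  F: 0 + 2(199.8) = 399.6
  E: 0 + 1(73.45) = 73.45
Total out = 1754 mol; y_B = 1167 / 1754 = 0.6654.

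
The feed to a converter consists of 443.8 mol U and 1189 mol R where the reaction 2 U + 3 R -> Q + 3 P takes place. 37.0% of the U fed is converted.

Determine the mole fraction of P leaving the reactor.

0.159

U reacted = 0.37 × 443.8 = 164.2 mol; ν_U = −2, so ξ = 164.2/2 = 82.1 mol.
Outlet amounts (n = n₀ + ν ξ):
  U: 443.8 − 2(82.1) = 279.6
  R: 1189 − 3(82.1) = 942.7
  Q: 0 + 1(82.1) = 82.1
  P: 0 + 3(82.1) = 246.3
Total out = 1551 mol; y_P = 246.3 / 1551 = 0.1588.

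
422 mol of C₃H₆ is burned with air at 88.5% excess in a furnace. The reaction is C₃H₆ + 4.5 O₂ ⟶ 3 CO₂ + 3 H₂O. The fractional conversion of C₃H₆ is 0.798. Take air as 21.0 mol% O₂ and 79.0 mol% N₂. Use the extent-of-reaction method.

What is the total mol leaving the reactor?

Stoichiometric O₂ = 4.5 × 422 = 1899 mol; O₂ fed = 1899 × 1.885 = 3580 mol.
N₂ fed = 3580 × 79/21 = 13470 mol.
Fuel reacted = 0.798 × 422 → ξ = 336.8 mol.
Outlet (n = n₀ + ν ξ):
  C₃H₆: 422 − 1(336.8) = 85.24
  O₂: 3580 − 4.5(336.8) = 2064
  N₂: 13470 (inert)
  CO₂: 0 + 3(336.8) = 1010
  H₂O: 0 + 3(336.8) = 1010
Total out = 85.24 + 2064 + 13470 + 1010 + 1010 = 17640 mol.

17600 mol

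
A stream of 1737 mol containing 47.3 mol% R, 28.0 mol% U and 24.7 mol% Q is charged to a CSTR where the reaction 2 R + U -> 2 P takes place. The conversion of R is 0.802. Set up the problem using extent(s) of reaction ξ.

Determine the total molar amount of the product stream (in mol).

R reacted = 0.802 × 821.6 = 658.9 mol; ν_R = −2, so ξ = 658.9/2 = 329.5 mol.
Outlet amounts (n = n₀ + ν ξ):
  R: 821.6 − 2(329.5) = 162.7
  U: 486.4 − 1(329.5) = 156.9
  P: 0 + 2(329.5) = 658.9
  Q: 429 (inert)
Total out = 162.7 + 156.9 + 658.9 + 429 = 1408 mol.

1410 mol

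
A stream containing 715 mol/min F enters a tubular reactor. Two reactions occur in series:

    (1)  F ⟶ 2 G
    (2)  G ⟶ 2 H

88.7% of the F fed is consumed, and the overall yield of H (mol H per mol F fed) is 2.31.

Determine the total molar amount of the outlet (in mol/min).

2180 mol/min

Conversion of F: F consumed = 1ξ₁ = 0.887 × 715 → ξ₁ = 634.2 mol/min.
Yield of H: 2ξ₂ / 715 = 2.31 → ξ₂ = 825.8 mol/min.
Outlet amounts (n = n₀ + Σ ν·ξ):
  F: 715 − 1(634.2) = 80.79
  G: 0 + 2(634.2) − 1(825.8) = 442.6
  H: 0 + 2(825.8) = 1652
Total out = 80.79 + 442.6 + 1652 = 2175 mol/min.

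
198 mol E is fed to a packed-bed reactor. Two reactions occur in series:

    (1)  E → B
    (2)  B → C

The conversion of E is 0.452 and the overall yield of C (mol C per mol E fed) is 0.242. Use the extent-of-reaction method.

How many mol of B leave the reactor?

41.6 mol

Conversion of E: E consumed = 1ξ₁ = 0.452 × 198 → ξ₁ = 89.5 mol.
Yield of C: 1ξ₂ / 198 = 0.242 → ξ₂ = 47.92 mol.
Outlet amounts (n = n₀ + Σ ν·ξ):
  E: 198 − 1(89.5) = 108.5
  B: 0 + 1(89.5) − 1(47.92) = 41.58
  C: 0 + 1(47.92) = 47.92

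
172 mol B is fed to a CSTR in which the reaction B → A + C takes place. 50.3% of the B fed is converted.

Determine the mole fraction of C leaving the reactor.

B reacted = 0.503 × 172 = 86.52 mol; ν_B = −1, so ξ = 86.52/1 = 86.52 mol.
Outlet amounts (n = n₀ + ν ξ):
  B: 172 − 1(86.52) = 85.48
  A: 0 + 1(86.52) = 86.52
  C: 0 + 1(86.52) = 86.52
Total out = 258.5 mol; y_C = 86.52 / 258.5 = 0.3347.

0.335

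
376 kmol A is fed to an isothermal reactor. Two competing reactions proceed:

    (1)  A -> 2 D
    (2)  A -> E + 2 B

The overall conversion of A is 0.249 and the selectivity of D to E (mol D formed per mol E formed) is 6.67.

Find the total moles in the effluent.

Conversion of A: A consumed = 0.249 × 376 = 93.62 kmol = 1ξ₁ + 1ξ₂.
Selectivity: 2ξ₁ / (1ξ₂) = 6.67 → ξ₁ = 3.335 ξ₂.
Substitute: (1·3.335 + 1) ξ₂ = 93.62 → ξ₂ = 21.6 kmol, ξ₁ = 72.03 kmol.
Outlet amounts (n = n₀ + Σ ν·ξ):
  A: 376 − 1(72.03) − 1(21.6) = 282.4
  D: 0 + 2(72.03) = 144.1
  E: 0 + 1(21.6) = 21.6
  B: 0 + 2(21.6) = 43.19
Total out = 282.4 + 144.1 + 21.6 + 43.19 = 491.2 kmol.

491 kmol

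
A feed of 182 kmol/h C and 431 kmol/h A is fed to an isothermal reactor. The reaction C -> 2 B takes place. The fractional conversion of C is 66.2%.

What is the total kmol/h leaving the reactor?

733 kmol/h

C reacted = 0.662 × 182 = 120.5 kmol/h; ν_C = −1, so ξ = 120.5/1 = 120.5 kmol/h.
Outlet amounts (n = n₀ + ν ξ):
  C: 182 − 1(120.5) = 61.52
  B: 0 + 2(120.5) = 241
  A: 431 (inert)
Total out = 61.52 + 241 + 431 = 733.5 kmol/h.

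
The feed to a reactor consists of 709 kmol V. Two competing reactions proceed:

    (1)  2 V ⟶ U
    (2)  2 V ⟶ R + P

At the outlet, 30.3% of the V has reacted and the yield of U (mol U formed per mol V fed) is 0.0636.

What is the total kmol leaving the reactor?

664 kmol

Yield of U: 1ξ₁ / 709 = 0.0636 → ξ₁ = 45.09 kmol.
Conversion of V: 2ξ₁ + 2ξ₂ = 0.303 × 709 = 214.8 → ξ₂ = 62.32 kmol.
Outlet amounts (n = n₀ + Σ ν·ξ):
  V: 709 − 2(45.09) − 2(62.32) = 494.2
  U: 0 + 1(45.09) = 45.09
  R: 0 + 1(62.32) = 62.32
  P: 0 + 1(62.32) = 62.32
Total out = 494.2 + 45.09 + 62.32 + 62.32 = 663.9 kmol.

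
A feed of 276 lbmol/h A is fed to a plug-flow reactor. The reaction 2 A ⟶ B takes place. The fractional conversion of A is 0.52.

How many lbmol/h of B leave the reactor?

71.8 lbmol/h

A reacted = 0.52 × 276 = 143.5 lbmol/h; ν_A = −2, so ξ = 143.5/2 = 71.76 lbmol/h.
Outlet amounts (n = n₀ + ν ξ):
  A: 276 − 2(71.76) = 132.5
  B: 0 + 1(71.76) = 71.76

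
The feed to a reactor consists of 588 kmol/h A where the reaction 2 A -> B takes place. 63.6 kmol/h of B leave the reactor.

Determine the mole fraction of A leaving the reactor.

For B: n = n₀ + 1ξ → 63.6 = 0 + 1ξ, giving ξ = 63.6 kmol/h.
Outlet amounts (n = n₀ + ν ξ):
  A: 588 − 2(63.6) = 460.8
  B: 0 + 1(63.6) = 63.6
Total out = 524.4 kmol/h; y_A = 460.8 / 524.4 = 0.8787.

0.879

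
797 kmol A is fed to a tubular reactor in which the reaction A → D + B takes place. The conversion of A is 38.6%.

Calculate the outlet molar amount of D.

A reacted = 0.386 × 797 = 307.6 kmol; ν_A = −1, so ξ = 307.6/1 = 307.6 kmol.
Outlet amounts (n = n₀ + ν ξ):
  A: 797 − 1(307.6) = 489.4
  D: 0 + 1(307.6) = 307.6
  B: 0 + 1(307.6) = 307.6

308 kmol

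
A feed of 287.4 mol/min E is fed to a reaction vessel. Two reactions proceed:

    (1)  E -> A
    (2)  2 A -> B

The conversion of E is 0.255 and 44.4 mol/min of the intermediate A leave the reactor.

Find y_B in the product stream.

Conversion of E: E consumed = 1ξ₁ = 0.255 × 287.4 → ξ₁ = 73.29 mol/min.
A balance: n_A = 0 + 1ξ₁ − 2ξ₂ = 44.4 → ξ₂ = (1·73.29 − 44.4)/2 = 14.44 mol/min.
Outlet amounts (n = n₀ + Σ ν·ξ):
  E: 287.4 − 1(73.29) = 214.1
  A: 0 + 1(73.29) − 2(14.44) = 44.4
  B: 0 + 1(14.44) = 14.44
Total out = 273 mol/min; y_B = 14.44 / 273 = 0.05292.

0.0529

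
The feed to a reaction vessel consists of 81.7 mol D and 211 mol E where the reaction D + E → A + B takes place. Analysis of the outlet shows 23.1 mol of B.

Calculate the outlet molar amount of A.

23.1 mol

For B: n = n₀ + 1ξ → 23.1 = 0 + 1ξ, giving ξ = 23.1 mol.
Outlet amounts (n = n₀ + ν ξ):
  D: 81.7 − 1(23.1) = 58.6
  E: 211 − 1(23.1) = 187.9
  A: 0 + 1(23.1) = 23.1
  B: 0 + 1(23.1) = 23.1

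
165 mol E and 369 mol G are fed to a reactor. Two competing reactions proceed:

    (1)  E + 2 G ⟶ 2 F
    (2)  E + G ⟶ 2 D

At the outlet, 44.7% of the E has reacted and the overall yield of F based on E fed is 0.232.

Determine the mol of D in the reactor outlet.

109 mol

Yield of F: 2ξ₁ / 165 = 0.232 → ξ₁ = 19.14 mol.
Conversion of E: 1ξ₁ + 1ξ₂ = 0.447 × 165 = 73.75 → ξ₂ = 54.61 mol.
Outlet amounts (n = n₀ + Σ ν·ξ):
  E: 165 − 1(19.14) − 1(54.61) = 91.25
  G: 369 − 2(19.14) − 1(54.61) = 276.1
  F: 0 + 2(19.14) = 38.28
  D: 0 + 2(54.61) = 109.2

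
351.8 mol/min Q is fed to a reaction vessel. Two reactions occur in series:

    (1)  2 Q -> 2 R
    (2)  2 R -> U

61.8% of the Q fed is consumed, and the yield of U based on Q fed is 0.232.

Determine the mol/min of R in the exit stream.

Conversion of Q: Q consumed = 2ξ₁ = 0.618 × 351.8 → ξ₁ = 108.7 mol/min.
Yield of U: 1ξ₂ / 351.8 = 0.232 → ξ₂ = 81.62 mol/min.
Outlet amounts (n = n₀ + Σ ν·ξ):
  Q: 351.8 − 2(108.7) = 134.4
  R: 0 + 2(108.7) − 2(81.62) = 54.18
  U: 0 + 1(81.62) = 81.62

54.2 mol/min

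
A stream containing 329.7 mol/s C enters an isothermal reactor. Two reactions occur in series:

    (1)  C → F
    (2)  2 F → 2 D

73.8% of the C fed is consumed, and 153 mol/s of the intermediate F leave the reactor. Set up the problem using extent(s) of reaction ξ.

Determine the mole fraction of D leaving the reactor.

Conversion of C: C consumed = 1ξ₁ = 0.738 × 329.7 → ξ₁ = 243.3 mol/s.
F balance: n_F = 0 + 1ξ₁ − 2ξ₂ = 153 → ξ₂ = (1·243.3 − 153)/2 = 45.16 mol/s.
Outlet amounts (n = n₀ + Σ ν·ξ):
  C: 329.7 − 1(243.3) = 86.38
  F: 0 + 1(243.3) − 2(45.16) = 153
  D: 0 + 2(45.16) = 90.32
Total out = 329.7 mol/s; y_D = 90.32 / 329.7 = 0.2739.

0.274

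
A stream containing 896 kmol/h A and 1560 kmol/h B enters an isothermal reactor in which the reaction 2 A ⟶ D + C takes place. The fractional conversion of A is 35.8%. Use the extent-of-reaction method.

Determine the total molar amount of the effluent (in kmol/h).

2460 kmol/h

A reacted = 0.358 × 896 = 320.8 kmol/h; ν_A = −2, so ξ = 320.8/2 = 160.4 kmol/h.
Outlet amounts (n = n₀ + ν ξ):
  A: 896 − 2(160.4) = 575.2
  D: 0 + 1(160.4) = 160.4
  C: 0 + 1(160.4) = 160.4
  B: 1560 (inert)
Total out = 575.2 + 160.4 + 160.4 + 1560 = 2456 kmol/h.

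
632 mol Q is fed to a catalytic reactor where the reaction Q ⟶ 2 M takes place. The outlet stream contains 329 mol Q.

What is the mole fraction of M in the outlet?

0.648

For Q: n = n₀ − 1ξ → 329 = 632 − 1ξ, giving ξ = 303 mol.
Outlet amounts (n = n₀ + ν ξ):
  Q: 632 − 1(303) = 329
  M: 0 + 2(303) = 606
Total out = 935 mol; y_M = 606 / 935 = 0.6481.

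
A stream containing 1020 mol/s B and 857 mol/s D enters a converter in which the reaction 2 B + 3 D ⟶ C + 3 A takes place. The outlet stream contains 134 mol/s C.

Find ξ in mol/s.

ξ = 134 mol/s

For C: n = n₀ + 1ξ → 134 = 0 + 1ξ, giving ξ = 134 mol/s.
Outlet amounts (n = n₀ + ν ξ):
  B: 1020 − 2(134) = 752
  D: 857 − 3(134) = 455
  C: 0 + 1(134) = 134
  A: 0 + 3(134) = 402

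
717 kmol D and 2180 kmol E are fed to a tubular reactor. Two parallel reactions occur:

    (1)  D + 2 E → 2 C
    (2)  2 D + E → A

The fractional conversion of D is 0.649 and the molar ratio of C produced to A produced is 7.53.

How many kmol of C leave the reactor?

608 kmol

Conversion of D: D consumed = 0.649 × 717 = 465.3 kmol = 1ξ₁ + 2ξ₂.
Selectivity: 2ξ₁ / (1ξ₂) = 7.53 → ξ₁ = 3.765 ξ₂.
Substitute: (1·3.765 + 2) ξ₂ = 465.3 → ξ₂ = 80.72 kmol, ξ₁ = 303.9 kmol.
Outlet amounts (n = n₀ + Σ ν·ξ):
  D: 717 − 1(303.9) − 2(80.72) = 251.7
  E: 2180 − 2(303.9) − 1(80.72) = 1491
  C: 0 + 2(303.9) = 607.8
  A: 0 + 1(80.72) = 80.72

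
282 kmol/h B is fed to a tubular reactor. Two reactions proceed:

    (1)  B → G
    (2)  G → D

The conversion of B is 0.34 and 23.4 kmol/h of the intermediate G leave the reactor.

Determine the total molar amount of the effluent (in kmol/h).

282 kmol/h

Conversion of B: B consumed = 1ξ₁ = 0.34 × 282 → ξ₁ = 95.88 kmol/h.
G balance: n_G = 0 + 1ξ₁ − 1ξ₂ = 23.4 → ξ₂ = (1·95.88 − 23.4)/1 = 72.48 kmol/h.
Outlet amounts (n = n₀ + Σ ν·ξ):
  B: 282 − 1(95.88) = 186.1
  G: 0 + 1(95.88) − 1(72.48) = 23.4
  D: 0 + 1(72.48) = 72.48
Total out = 186.1 + 23.4 + 72.48 = 282 kmol/h.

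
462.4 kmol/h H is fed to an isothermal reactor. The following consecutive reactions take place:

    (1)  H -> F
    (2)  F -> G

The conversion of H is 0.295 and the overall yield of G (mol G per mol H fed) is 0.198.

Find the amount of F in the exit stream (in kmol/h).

Conversion of H: H consumed = 1ξ₁ = 0.295 × 462.4 → ξ₁ = 136.4 kmol/h.
Yield of G: 1ξ₂ / 462.4 = 0.198 → ξ₂ = 91.56 kmol/h.
Outlet amounts (n = n₀ + Σ ν·ξ):
  H: 462.4 − 1(136.4) = 326
  F: 0 + 1(136.4) − 1(91.56) = 44.85
  G: 0 + 1(91.56) = 91.56

44.9 kmol/h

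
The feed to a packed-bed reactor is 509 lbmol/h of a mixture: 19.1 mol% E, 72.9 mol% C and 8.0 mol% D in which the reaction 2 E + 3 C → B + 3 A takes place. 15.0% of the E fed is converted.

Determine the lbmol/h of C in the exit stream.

349 lbmol/h

E reacted = 0.15 × 97.22 = 14.58 lbmol/h; ν_E = −2, so ξ = 14.58/2 = 7.291 lbmol/h.
Outlet amounts (n = n₀ + ν ξ):
  E: 97.22 − 2(7.291) = 82.64
  C: 371.1 − 3(7.291) = 349.2
  B: 0 + 1(7.291) = 7.291
  A: 0 + 3(7.291) = 21.87
  D: 40.72 (inert)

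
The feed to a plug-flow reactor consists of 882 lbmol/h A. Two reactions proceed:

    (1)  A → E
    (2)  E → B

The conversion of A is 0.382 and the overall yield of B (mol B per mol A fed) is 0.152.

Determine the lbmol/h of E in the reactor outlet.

203 lbmol/h

Conversion of A: A consumed = 1ξ₁ = 0.382 × 882 → ξ₁ = 336.9 lbmol/h.
Yield of B: 1ξ₂ / 882 = 0.152 → ξ₂ = 134.1 lbmol/h.
Outlet amounts (n = n₀ + Σ ν·ξ):
  A: 882 − 1(336.9) = 545.1
  E: 0 + 1(336.9) − 1(134.1) = 202.9
  B: 0 + 1(134.1) = 134.1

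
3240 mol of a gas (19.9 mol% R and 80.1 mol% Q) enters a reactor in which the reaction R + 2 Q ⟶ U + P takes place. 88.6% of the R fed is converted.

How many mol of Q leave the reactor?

R reacted = 0.886 × 644.8 = 571.3 mol; ν_R = −1, so ξ = 571.3/1 = 571.3 mol.
Outlet amounts (n = n₀ + ν ξ):
  R: 644.8 − 1(571.3) = 73.5
  Q: 2595 − 2(571.3) = 1453
  U: 0 + 1(571.3) = 571.3
  P: 0 + 1(571.3) = 571.3

1450 mol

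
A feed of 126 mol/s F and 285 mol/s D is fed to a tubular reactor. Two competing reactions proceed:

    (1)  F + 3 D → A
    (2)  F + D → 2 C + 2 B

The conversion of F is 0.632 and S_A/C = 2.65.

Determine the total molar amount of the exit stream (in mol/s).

235 mol/s

Conversion of F: F consumed = 0.632 × 126 = 79.63 mol/s = 1ξ₁ + 1ξ₂.
Selectivity: 1ξ₁ / (2ξ₂) = 2.65 → ξ₁ = 5.3 ξ₂.
Substitute: (1·5.3 + 1) ξ₂ = 79.63 → ξ₂ = 12.64 mol/s, ξ₁ = 66.99 mol/s.
Outlet amounts (n = n₀ + Σ ν·ξ):
  F: 126 − 1(66.99) − 1(12.64) = 46.37
  D: 285 − 3(66.99) − 1(12.64) = 71.38
  A: 0 + 1(66.99) = 66.99
  C: 0 + 2(12.64) = 25.28
  B: 0 + 2(12.64) = 25.28
Total out = 46.37 + 71.38 + 66.99 + 25.28 + 25.28 = 235.3 mol/s.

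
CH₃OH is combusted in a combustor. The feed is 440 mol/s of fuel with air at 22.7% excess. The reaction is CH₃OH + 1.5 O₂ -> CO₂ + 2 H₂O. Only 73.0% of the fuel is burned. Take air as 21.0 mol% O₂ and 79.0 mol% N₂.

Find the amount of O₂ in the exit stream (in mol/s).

Stoichiometric O₂ = 1.5 × 440 = 660 mol/s; O₂ fed = 660 × 1.227 = 809.8 mol/s.
N₂ fed = 809.8 × 79/21 = 3046 mol/s.
Fuel reacted = 0.73 × 440 → ξ = 321.2 mol/s.
Outlet (n = n₀ + ν ξ):
  CH₃OH: 440 − 1(321.2) = 118.8
  O₂: 809.8 − 1.5(321.2) = 328
  N₂: 3046 (inert)
  CO₂: 0 + 1(321.2) = 321.2
  H₂O: 0 + 2(321.2) = 642.4

328 mol/s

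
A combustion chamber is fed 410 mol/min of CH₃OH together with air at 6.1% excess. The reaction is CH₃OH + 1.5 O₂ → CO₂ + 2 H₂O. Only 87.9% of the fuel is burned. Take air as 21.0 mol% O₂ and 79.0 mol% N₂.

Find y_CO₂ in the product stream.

0.0975

Stoichiometric O₂ = 1.5 × 410 = 615 mol/min; O₂ fed = 615 × 1.061 = 652.5 mol/min.
N₂ fed = 652.5 × 79/21 = 2455 mol/min.
Fuel reacted = 0.879 × 410 → ξ = 360.4 mol/min.
Outlet (n = n₀ + ν ξ):
  CH₃OH: 410 − 1(360.4) = 49.61
  O₂: 652.5 − 1.5(360.4) = 111.9
  N₂: 2455 (inert)
  CO₂: 0 + 1(360.4) = 360.4
  H₂O: 0 + 2(360.4) = 720.8
Total out = 3697 mol/min; y_CO₂ = 360.4 / 3697 = 0.09747.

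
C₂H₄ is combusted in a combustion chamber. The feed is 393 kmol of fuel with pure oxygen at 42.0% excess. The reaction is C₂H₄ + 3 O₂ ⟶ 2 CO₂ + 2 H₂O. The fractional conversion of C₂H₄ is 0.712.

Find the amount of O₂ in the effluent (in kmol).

Stoichiometric O₂ = 3 × 393 = 1179 kmol; O₂ fed = 1179 × 1.420 = 1674 kmol.
Fuel reacted = 0.712 × 393 → ξ = 279.8 kmol.
Outlet (n = n₀ + ν ξ):
  C₂H₄: 393 − 1(279.8) = 113.2
  O₂: 1674 − 3(279.8) = 834.7
  CO₂: 0 + 2(279.8) = 559.6
  H₂O: 0 + 2(279.8) = 559.6

835 kmol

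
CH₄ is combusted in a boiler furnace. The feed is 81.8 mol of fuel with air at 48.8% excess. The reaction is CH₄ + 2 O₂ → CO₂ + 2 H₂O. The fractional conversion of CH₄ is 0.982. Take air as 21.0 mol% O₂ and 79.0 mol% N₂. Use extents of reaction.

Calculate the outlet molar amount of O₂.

82.8 mol

Stoichiometric O₂ = 2 × 81.8 = 163.6 mol; O₂ fed = 163.6 × 1.488 = 243.4 mol.
N₂ fed = 243.4 × 79/21 = 915.8 mol.
Fuel reacted = 0.982 × 81.8 → ξ = 80.33 mol.
Outlet (n = n₀ + ν ξ):
  CH₄: 81.8 − 1(80.33) = 1.472
  O₂: 243.4 − 2(80.33) = 82.78
  N₂: 915.8 (inert)
  CO₂: 0 + 1(80.33) = 80.33
  H₂O: 0 + 2(80.33) = 160.7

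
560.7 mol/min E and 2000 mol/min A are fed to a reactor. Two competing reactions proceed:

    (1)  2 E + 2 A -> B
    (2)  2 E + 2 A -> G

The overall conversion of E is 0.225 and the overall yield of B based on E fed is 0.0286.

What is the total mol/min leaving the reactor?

2370 mol/min

Yield of B: 1ξ₁ / 560.7 = 0.0286 → ξ₁ = 16.04 mol/min.
Conversion of E: 2ξ₁ + 2ξ₂ = 0.225 × 560.7 = 126.2 → ξ₂ = 47.04 mol/min.
Outlet amounts (n = n₀ + Σ ν·ξ):
  E: 560.7 − 2(16.04) − 2(47.04) = 434.5
  A: 2000 − 2(16.04) − 2(47.04) = 1874
  B: 0 + 1(16.04) = 16.04
  G: 0 + 1(47.04) = 47.04
Total out = 434.5 + 1874 + 16.04 + 47.04 = 2371 mol/min.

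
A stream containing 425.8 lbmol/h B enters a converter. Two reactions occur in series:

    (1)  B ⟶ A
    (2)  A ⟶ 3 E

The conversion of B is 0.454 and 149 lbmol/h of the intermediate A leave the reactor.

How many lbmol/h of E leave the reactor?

Conversion of B: B consumed = 1ξ₁ = 0.454 × 425.8 → ξ₁ = 193.3 lbmol/h.
A balance: n_A = 0 + 1ξ₁ − 1ξ₂ = 149 → ξ₂ = (1·193.3 − 149)/1 = 44.31 lbmol/h.
Outlet amounts (n = n₀ + Σ ν·ξ):
  B: 425.8 − 1(193.3) = 232.5
  A: 0 + 1(193.3) − 1(44.31) = 149
  E: 0 + 3(44.31) = 132.9

133 lbmol/h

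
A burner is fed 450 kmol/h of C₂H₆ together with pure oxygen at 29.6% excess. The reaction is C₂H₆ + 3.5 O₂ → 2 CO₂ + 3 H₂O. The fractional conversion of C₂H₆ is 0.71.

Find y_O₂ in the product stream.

Stoichiometric O₂ = 3.5 × 450 = 1575 kmol/h; O₂ fed = 1575 × 1.296 = 2041 kmol/h.
Fuel reacted = 0.71 × 450 → ξ = 319.5 kmol/h.
Outlet (n = n₀ + ν ξ):
  C₂H₆: 450 − 1(319.5) = 130.5
  O₂: 2041 − 3.5(319.5) = 923
  CO₂: 0 + 2(319.5) = 639
  H₂O: 0 + 3(319.5) = 958.5
Total out = 2651 kmol/h; y_O₂ = 923 / 2651 = 0.3482.

0.348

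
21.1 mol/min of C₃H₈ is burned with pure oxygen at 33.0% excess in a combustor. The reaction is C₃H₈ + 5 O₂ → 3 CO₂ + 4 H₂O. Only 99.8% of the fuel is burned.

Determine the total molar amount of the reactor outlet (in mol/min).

182 mol/min

Stoichiometric O₂ = 5 × 21.1 = 105.5 mol/min; O₂ fed = 105.5 × 1.330 = 140.3 mol/min.
Fuel reacted = 0.998 × 21.1 → ξ = 21.06 mol/min.
Outlet (n = n₀ + ν ξ):
  C₃H₈: 21.1 − 1(21.06) = 0.0422
  O₂: 140.3 − 5(21.06) = 35.03
  CO₂: 0 + 3(21.06) = 63.17
  H₂O: 0 + 4(21.06) = 84.23
Total out = 0.0422 + 35.03 + 63.17 + 84.23 = 182.5 mol/min.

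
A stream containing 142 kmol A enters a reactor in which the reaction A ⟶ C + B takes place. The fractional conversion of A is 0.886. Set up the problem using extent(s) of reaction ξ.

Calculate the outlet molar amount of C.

126 kmol

A reacted = 0.886 × 142 = 125.8 kmol; ν_A = −1, so ξ = 125.8/1 = 125.8 kmol.
Outlet amounts (n = n₀ + ν ξ):
  A: 142 − 1(125.8) = 16.19
  C: 0 + 1(125.8) = 125.8
  B: 0 + 1(125.8) = 125.8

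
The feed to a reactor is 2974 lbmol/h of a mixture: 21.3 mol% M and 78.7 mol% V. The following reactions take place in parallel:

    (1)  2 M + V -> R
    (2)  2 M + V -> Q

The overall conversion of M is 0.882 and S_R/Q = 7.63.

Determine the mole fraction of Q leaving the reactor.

0.0134

Conversion of M: M consumed = 0.882 × 633.5 = 558.7 lbmol/h = 2ξ₁ + 2ξ₂.
Selectivity: 1ξ₁ / (1ξ₂) = 7.63 → ξ₁ = 7.63 ξ₂.
Substitute: (2·7.63 + 2) ξ₂ = 558.7 → ξ₂ = 32.37 lbmol/h, ξ₁ = 247 lbmol/h.
Outlet amounts (n = n₀ + Σ ν·ξ):
  M: 633.5 − 2(247) − 2(32.37) = 74.75
  V: 2341 − 1(247) − 1(32.37) = 2061
  R: 0 + 1(247) = 247
  Q: 0 + 1(32.37) = 32.37
Total out = 2415 lbmol/h; y_Q = 32.37 / 2415 = 0.0134.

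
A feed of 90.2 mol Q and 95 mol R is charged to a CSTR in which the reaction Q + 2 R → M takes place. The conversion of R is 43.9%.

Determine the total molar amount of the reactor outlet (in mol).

R reacted = 0.439 × 95 = 41.7 mol; ν_R = −2, so ξ = 41.7/2 = 20.85 mol.
Outlet amounts (n = n₀ + ν ξ):
  Q: 90.2 − 1(20.85) = 69.35
  R: 95 − 2(20.85) = 53.3
  M: 0 + 1(20.85) = 20.85
Total out = 69.35 + 53.3 + 20.85 = 143.5 mol.

143 mol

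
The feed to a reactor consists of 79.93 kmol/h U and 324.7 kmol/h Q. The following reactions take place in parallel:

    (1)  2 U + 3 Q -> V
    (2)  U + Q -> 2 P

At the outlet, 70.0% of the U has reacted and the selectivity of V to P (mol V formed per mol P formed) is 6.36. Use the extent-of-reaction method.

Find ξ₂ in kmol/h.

Conversion of U: U consumed = 0.7 × 79.93 = 55.95 kmol/h = 2ξ₁ + 1ξ₂.
Selectivity: 1ξ₁ / (2ξ₂) = 6.36 → ξ₁ = 12.72 ξ₂.
Substitute: (2·12.72 + 1) ξ₂ = 55.95 → ξ₂ = 2.116 kmol/h, ξ₁ = 26.92 kmol/h.
Outlet amounts (n = n₀ + Σ ν·ξ):
  U: 79.93 − 2(26.92) − 1(2.116) = 23.98
  Q: 324.7 − 3(26.92) − 1(2.116) = 241.8
  V: 0 + 1(26.92) = 26.92
  P: 0 + 2(2.116) = 4.232

ξ₂ = 2.12 kmol/h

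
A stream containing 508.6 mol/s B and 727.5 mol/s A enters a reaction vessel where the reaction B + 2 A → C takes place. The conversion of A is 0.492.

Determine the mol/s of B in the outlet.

330 mol/s

A reacted = 0.492 × 727.5 = 357.9 mol/s; ν_A = −2, so ξ = 357.9/2 = 179 mol/s.
Outlet amounts (n = n₀ + ν ξ):
  B: 508.6 − 1(179) = 329.6
  A: 727.5 − 2(179) = 369.6
  C: 0 + 1(179) = 179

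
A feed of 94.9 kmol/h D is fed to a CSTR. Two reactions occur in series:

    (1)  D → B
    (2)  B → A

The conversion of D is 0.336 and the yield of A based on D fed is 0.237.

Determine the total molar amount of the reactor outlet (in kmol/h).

Conversion of D: D consumed = 1ξ₁ = 0.336 × 94.9 → ξ₁ = 31.89 kmol/h.
Yield of A: 1ξ₂ / 94.9 = 0.237 → ξ₂ = 22.49 kmol/h.
Outlet amounts (n = n₀ + Σ ν·ξ):
  D: 94.9 − 1(31.89) = 63.01
  B: 0 + 1(31.89) − 1(22.49) = 9.395
  A: 0 + 1(22.49) = 22.49
Total out = 63.01 + 9.395 + 22.49 = 94.9 kmol/h.

94.9 kmol/h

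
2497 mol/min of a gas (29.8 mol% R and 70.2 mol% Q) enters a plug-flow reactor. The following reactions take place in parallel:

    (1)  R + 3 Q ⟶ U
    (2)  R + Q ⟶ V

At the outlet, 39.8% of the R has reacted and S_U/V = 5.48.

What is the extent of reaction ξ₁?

ξ₁ = 250 mol/min

Conversion of R: R consumed = 0.398 × 744.1 = 296.2 mol/min = 1ξ₁ + 1ξ₂.
Selectivity: 1ξ₁ / (1ξ₂) = 5.48 → ξ₁ = 5.48 ξ₂.
Substitute: (1·5.48 + 1) ξ₂ = 296.2 → ξ₂ = 45.7 mol/min, ξ₁ = 250.5 mol/min.
Outlet amounts (n = n₀ + Σ ν·ξ):
  R: 744.1 − 1(250.5) − 1(45.7) = 448
  Q: 1753 − 3(250.5) − 1(45.7) = 955.8
  U: 0 + 1(250.5) = 250.5
  V: 0 + 1(45.7) = 45.7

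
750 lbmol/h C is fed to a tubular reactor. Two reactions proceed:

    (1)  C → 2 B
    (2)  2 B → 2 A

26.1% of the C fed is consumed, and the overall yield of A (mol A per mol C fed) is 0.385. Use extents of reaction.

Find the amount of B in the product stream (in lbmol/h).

Conversion of C: C consumed = 1ξ₁ = 0.261 × 750 → ξ₁ = 195.8 lbmol/h.
Yield of A: 2ξ₂ / 750 = 0.385 → ξ₂ = 144.4 lbmol/h.
Outlet amounts (n = n₀ + Σ ν·ξ):
  C: 750 − 1(195.8) = 554.2
  B: 0 + 2(195.8) − 2(144.4) = 102.8
  A: 0 + 2(144.4) = 288.8

103 lbmol/h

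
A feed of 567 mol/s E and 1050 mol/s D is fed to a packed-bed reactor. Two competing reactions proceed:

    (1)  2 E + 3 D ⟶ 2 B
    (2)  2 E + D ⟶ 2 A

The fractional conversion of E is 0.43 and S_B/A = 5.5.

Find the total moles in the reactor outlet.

Conversion of E: E consumed = 0.43 × 567 = 243.8 mol/s = 2ξ₁ + 2ξ₂.
Selectivity: 2ξ₁ / (2ξ₂) = 5.5 → ξ₁ = 5.5 ξ₂.
Substitute: (2·5.5 + 2) ξ₂ = 243.8 → ξ₂ = 18.75 mol/s, ξ₁ = 103.2 mol/s.
Outlet amounts (n = n₀ + Σ ν·ξ):
  E: 567 − 2(103.2) − 2(18.75) = 323.2
  D: 1050 − 3(103.2) − 1(18.75) = 721.8
  B: 0 + 2(103.2) = 206.3
  A: 0 + 2(18.75) = 37.51
Total out = 323.2 + 721.8 + 206.3 + 37.51 = 1289 mol/s.

1290 mol/s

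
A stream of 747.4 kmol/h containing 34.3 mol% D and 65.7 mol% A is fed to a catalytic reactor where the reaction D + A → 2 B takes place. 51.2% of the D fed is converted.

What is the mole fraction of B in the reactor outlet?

D reacted = 0.512 × 256.4 = 131.3 kmol/h; ν_D = −1, so ξ = 131.3/1 = 131.3 kmol/h.
Outlet amounts (n = n₀ + ν ξ):
  D: 256.4 − 1(131.3) = 125.1
  A: 491 − 1(131.3) = 359.8
  B: 0 + 2(131.3) = 262.5
Total out = 747.4 kmol/h; y_B = 262.5 / 747.4 = 0.3512.

0.351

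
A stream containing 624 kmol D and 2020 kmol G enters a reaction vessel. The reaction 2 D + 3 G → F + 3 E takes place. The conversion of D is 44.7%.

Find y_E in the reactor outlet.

0.167

D reacted = 0.447 × 624 = 278.9 kmol; ν_D = −2, so ξ = 278.9/2 = 139.5 kmol.
Outlet amounts (n = n₀ + ν ξ):
  D: 624 − 2(139.5) = 345.1
  G: 2020 − 3(139.5) = 1602
  F: 0 + 1(139.5) = 139.5
  E: 0 + 3(139.5) = 418.4
Total out = 2505 kmol; y_E = 418.4 / 2505 = 0.1671.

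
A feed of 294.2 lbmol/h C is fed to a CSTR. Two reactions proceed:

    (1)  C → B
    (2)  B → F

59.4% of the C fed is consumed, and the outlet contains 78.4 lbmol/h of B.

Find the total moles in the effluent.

294 lbmol/h

Conversion of C: C consumed = 1ξ₁ = 0.594 × 294.2 → ξ₁ = 174.8 lbmol/h.
B balance: n_B = 0 + 1ξ₁ − 1ξ₂ = 78.4 → ξ₂ = (1·174.8 − 78.4)/1 = 96.35 lbmol/h.
Outlet amounts (n = n₀ + Σ ν·ξ):
  C: 294.2 − 1(174.8) = 119.4
  B: 0 + 1(174.8) − 1(96.35) = 78.4
  F: 0 + 1(96.35) = 96.35
Total out = 119.4 + 78.4 + 96.35 = 294.2 lbmol/h.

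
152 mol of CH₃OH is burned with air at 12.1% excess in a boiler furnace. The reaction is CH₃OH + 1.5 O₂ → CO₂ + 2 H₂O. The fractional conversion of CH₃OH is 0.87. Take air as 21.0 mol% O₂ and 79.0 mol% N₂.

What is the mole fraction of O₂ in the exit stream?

0.0399

Stoichiometric O₂ = 1.5 × 152 = 228 mol; O₂ fed = 228 × 1.121 = 255.6 mol.
N₂ fed = 255.6 × 79/21 = 961.5 mol.
Fuel reacted = 0.87 × 152 → ξ = 132.2 mol.
Outlet (n = n₀ + ν ξ):
  CH₃OH: 152 − 1(132.2) = 19.76
  O₂: 255.6 − 1.5(132.2) = 57.23
  N₂: 961.5 (inert)
  CO₂: 0 + 1(132.2) = 132.2
  H₂O: 0 + 2(132.2) = 264.5
Total out = 1435 mol; y_O₂ = 57.23 / 1435 = 0.03987.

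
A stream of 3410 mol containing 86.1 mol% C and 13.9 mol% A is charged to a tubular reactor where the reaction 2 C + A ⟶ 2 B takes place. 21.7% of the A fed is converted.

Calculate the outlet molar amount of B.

206 mol

A reacted = 0.217 × 474 = 102.9 mol; ν_A = −1, so ξ = 102.9/1 = 102.9 mol.
Outlet amounts (n = n₀ + ν ξ):
  C: 2936 − 2(102.9) = 2730
  A: 474 − 1(102.9) = 371.1
  B: 0 + 2(102.9) = 205.7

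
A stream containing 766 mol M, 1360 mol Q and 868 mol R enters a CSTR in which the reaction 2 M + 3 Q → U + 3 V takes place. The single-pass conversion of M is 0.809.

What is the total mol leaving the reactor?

2680 mol

M reacted = 0.809 × 766 = 619.7 mol; ν_M = −2, so ξ = 619.7/2 = 309.8 mol.
Outlet amounts (n = n₀ + ν ξ):
  M: 766 − 2(309.8) = 146.3
  Q: 1360 − 3(309.8) = 430.5
  U: 0 + 1(309.8) = 309.8
  V: 0 + 3(309.8) = 929.5
  R: 868 (inert)
Total out = 146.3 + 430.5 + 309.8 + 929.5 + 868 = 2684 mol.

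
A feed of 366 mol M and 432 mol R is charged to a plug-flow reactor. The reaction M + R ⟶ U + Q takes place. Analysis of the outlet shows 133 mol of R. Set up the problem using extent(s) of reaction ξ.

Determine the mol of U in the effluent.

299 mol

For R: n = n₀ − 1ξ → 133 = 432 − 1ξ, giving ξ = 299 mol.
Outlet amounts (n = n₀ + ν ξ):
  M: 366 − 1(299) = 67
  R: 432 − 1(299) = 133
  U: 0 + 1(299) = 299
  Q: 0 + 1(299) = 299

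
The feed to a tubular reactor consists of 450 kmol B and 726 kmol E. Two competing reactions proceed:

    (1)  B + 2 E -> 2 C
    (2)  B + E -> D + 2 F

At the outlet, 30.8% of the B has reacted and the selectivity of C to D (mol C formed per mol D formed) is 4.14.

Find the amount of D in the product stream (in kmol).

45.1 kmol

Conversion of B: B consumed = 0.308 × 450 = 138.6 kmol = 1ξ₁ + 1ξ₂.
Selectivity: 2ξ₁ / (1ξ₂) = 4.14 → ξ₁ = 2.07 ξ₂.
Substitute: (1·2.07 + 1) ξ₂ = 138.6 → ξ₂ = 45.15 kmol, ξ₁ = 93.45 kmol.
Outlet amounts (n = n₀ + Σ ν·ξ):
  B: 450 − 1(93.45) − 1(45.15) = 311.4
  E: 726 − 2(93.45) − 1(45.15) = 493.9
  C: 0 + 2(93.45) = 186.9
  D: 0 + 1(45.15) = 45.15
  F: 0 + 2(45.15) = 90.29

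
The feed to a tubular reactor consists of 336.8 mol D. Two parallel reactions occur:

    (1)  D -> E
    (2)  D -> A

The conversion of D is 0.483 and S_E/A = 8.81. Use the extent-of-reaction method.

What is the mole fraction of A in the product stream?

Conversion of D: D consumed = 0.483 × 336.8 = 162.7 mol = 1ξ₁ + 1ξ₂.
Selectivity: 1ξ₁ / (1ξ₂) = 8.81 → ξ₁ = 8.81 ξ₂.
Substitute: (1·8.81 + 1) ξ₂ = 162.7 → ξ₂ = 16.58 mol, ξ₁ = 146.1 mol.
Outlet amounts (n = n₀ + Σ ν·ξ):
  D: 336.8 − 1(146.1) − 1(16.58) = 174.1
  E: 0 + 1(146.1) = 146.1
  A: 0 + 1(16.58) = 16.58
Total out = 336.8 mol; y_A = 16.58 / 336.8 = 0.04924.

0.0492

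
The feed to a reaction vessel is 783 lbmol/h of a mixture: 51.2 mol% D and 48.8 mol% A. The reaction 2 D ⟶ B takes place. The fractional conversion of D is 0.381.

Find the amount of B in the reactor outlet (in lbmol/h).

D reacted = 0.381 × 400.9 = 152.7 lbmol/h; ν_D = −2, so ξ = 152.7/2 = 76.37 lbmol/h.
Outlet amounts (n = n₀ + ν ξ):
  D: 400.9 − 2(76.37) = 248.2
  B: 0 + 1(76.37) = 76.37
  A: 382.1 (inert)

76.4 lbmol/h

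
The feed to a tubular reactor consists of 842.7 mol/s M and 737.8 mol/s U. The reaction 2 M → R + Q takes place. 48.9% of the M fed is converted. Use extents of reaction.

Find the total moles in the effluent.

1580 mol/s

M reacted = 0.489 × 842.7 = 412.1 mol/s; ν_M = −2, so ξ = 412.1/2 = 206 mol/s.
Outlet amounts (n = n₀ + ν ξ):
  M: 842.7 − 2(206) = 430.6
  R: 0 + 1(206) = 206
  Q: 0 + 1(206) = 206
  U: 737.8 (inert)
Total out = 430.6 + 206 + 206 + 737.8 = 1580 mol/s.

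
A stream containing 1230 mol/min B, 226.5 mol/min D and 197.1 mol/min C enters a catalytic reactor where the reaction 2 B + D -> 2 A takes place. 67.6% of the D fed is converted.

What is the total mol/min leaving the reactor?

1500 mol/min

D reacted = 0.676 × 226.5 = 153.1 mol/min; ν_D = −1, so ξ = 153.1/1 = 153.1 mol/min.
Outlet amounts (n = n₀ + ν ξ):
  B: 1230 − 2(153.1) = 923.8
  D: 226.5 − 1(153.1) = 73.39
  A: 0 + 2(153.1) = 306.2
  C: 197.1 (inert)
Total out = 923.8 + 73.39 + 306.2 + 197.1 = 1500 mol/min.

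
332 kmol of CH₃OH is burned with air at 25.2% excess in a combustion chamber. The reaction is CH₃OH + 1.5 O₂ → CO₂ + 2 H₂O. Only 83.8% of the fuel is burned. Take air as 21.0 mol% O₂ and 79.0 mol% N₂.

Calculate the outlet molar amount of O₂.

Stoichiometric O₂ = 1.5 × 332 = 498 kmol; O₂ fed = 498 × 1.252 = 623.5 kmol.
N₂ fed = 623.5 × 79/21 = 2346 kmol.
Fuel reacted = 0.838 × 332 → ξ = 278.2 kmol.
Outlet (n = n₀ + ν ξ):
  CH₃OH: 332 − 1(278.2) = 53.78
  O₂: 623.5 − 1.5(278.2) = 206.2
  N₂: 2346 (inert)
  CO₂: 0 + 1(278.2) = 278.2
  H₂O: 0 + 2(278.2) = 556.4

206 kmol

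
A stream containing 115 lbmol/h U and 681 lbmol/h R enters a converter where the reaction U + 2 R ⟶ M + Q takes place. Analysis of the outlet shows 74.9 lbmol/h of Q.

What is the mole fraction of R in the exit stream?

For Q: n = n₀ + 1ξ → 74.9 = 0 + 1ξ, giving ξ = 74.9 lbmol/h.
Outlet amounts (n = n₀ + ν ξ):
  U: 115 − 1(74.9) = 40.1
  R: 681 − 2(74.9) = 531.2
  M: 0 + 1(74.9) = 74.9
  Q: 0 + 1(74.9) = 74.9
Total out = 721.1 lbmol/h; y_R = 531.2 / 721.1 = 0.7367.

0.737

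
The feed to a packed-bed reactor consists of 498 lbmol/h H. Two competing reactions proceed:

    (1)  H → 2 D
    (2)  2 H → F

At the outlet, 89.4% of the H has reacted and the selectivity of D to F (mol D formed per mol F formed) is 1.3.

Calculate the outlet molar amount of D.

218 lbmol/h

Conversion of H: H consumed = 0.894 × 498 = 445.2 lbmol/h = 1ξ₁ + 2ξ₂.
Selectivity: 2ξ₁ / (1ξ₂) = 1.3 → ξ₁ = 0.65 ξ₂.
Substitute: (1·0.65 + 2) ξ₂ = 445.2 → ξ₂ = 168 lbmol/h, ξ₁ = 109.2 lbmol/h.
Outlet amounts (n = n₀ + Σ ν·ξ):
  H: 498 − 1(109.2) − 2(168) = 52.79
  D: 0 + 2(109.2) = 218.4
  F: 0 + 1(168) = 168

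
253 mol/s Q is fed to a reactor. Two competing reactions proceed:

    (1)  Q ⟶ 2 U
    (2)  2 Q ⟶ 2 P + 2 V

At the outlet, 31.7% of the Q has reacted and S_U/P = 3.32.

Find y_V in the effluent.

0.0905

Conversion of Q: Q consumed = 0.317 × 253 = 80.2 mol/s = 1ξ₁ + 2ξ₂.
Selectivity: 2ξ₁ / (2ξ₂) = 3.32 → ξ₁ = 3.32 ξ₂.
Substitute: (1·3.32 + 2) ξ₂ = 80.2 → ξ₂ = 15.08 mol/s, ξ₁ = 50.05 mol/s.
Outlet amounts (n = n₀ + Σ ν·ξ):
  Q: 253 − 1(50.05) − 2(15.08) = 172.8
  U: 0 + 2(50.05) = 100.1
  P: 0 + 2(15.08) = 30.15
  V: 0 + 2(15.08) = 30.15
Total out = 333.2 mol/s; y_V = 30.15 / 333.2 = 0.09049.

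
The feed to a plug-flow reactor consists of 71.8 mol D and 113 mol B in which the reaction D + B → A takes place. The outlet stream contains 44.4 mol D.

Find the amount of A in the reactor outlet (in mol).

27.4 mol

For D: n = n₀ − 1ξ → 44.4 = 71.8 − 1ξ, giving ξ = 27.4 mol.
Outlet amounts (n = n₀ + ν ξ):
  D: 71.8 − 1(27.4) = 44.4
  B: 113 − 1(27.4) = 85.6
  A: 0 + 1(27.4) = 27.4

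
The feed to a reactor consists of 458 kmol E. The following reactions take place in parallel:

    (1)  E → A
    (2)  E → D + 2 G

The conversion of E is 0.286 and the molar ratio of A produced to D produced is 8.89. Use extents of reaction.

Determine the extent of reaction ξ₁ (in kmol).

Conversion of E: E consumed = 0.286 × 458 = 131 kmol = 1ξ₁ + 1ξ₂.
Selectivity: 1ξ₁ / (1ξ₂) = 8.89 → ξ₁ = 8.89 ξ₂.
Substitute: (1·8.89 + 1) ξ₂ = 131 → ξ₂ = 13.24 kmol, ξ₁ = 117.7 kmol.
Outlet amounts (n = n₀ + Σ ν·ξ):
  E: 458 − 1(117.7) − 1(13.24) = 327
  A: 0 + 1(117.7) = 117.7
  D: 0 + 1(13.24) = 13.24
  G: 0 + 2(13.24) = 26.49

ξ₁ = 118 kmol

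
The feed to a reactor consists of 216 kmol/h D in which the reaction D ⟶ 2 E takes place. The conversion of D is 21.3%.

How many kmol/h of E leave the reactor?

92 kmol/h

D reacted = 0.213 × 216 = 46.01 kmol/h; ν_D = −1, so ξ = 46.01/1 = 46.01 kmol/h.
Outlet amounts (n = n₀ + ν ξ):
  D: 216 − 1(46.01) = 170
  E: 0 + 2(46.01) = 92.02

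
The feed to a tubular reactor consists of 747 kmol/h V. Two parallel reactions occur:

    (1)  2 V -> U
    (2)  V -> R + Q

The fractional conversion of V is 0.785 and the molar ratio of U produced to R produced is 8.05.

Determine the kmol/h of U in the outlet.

276 kmol/h

Conversion of V: V consumed = 0.785 × 747 = 586.4 kmol/h = 2ξ₁ + 1ξ₂.
Selectivity: 1ξ₁ / (1ξ₂) = 8.05 → ξ₁ = 8.05 ξ₂.
Substitute: (2·8.05 + 1) ξ₂ = 586.4 → ξ₂ = 34.29 kmol/h, ξ₁ = 276.1 kmol/h.
Outlet amounts (n = n₀ + Σ ν·ξ):
  V: 747 − 2(276.1) − 1(34.29) = 160.6
  U: 0 + 1(276.1) = 276.1
  R: 0 + 1(34.29) = 34.29
  Q: 0 + 1(34.29) = 34.29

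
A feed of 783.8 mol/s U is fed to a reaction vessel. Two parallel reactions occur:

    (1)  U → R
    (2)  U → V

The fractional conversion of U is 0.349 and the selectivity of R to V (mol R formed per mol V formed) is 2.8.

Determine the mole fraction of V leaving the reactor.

0.0918

Conversion of U: U consumed = 0.349 × 783.8 = 273.5 mol/s = 1ξ₁ + 1ξ₂.
Selectivity: 1ξ₁ / (1ξ₂) = 2.8 → ξ₁ = 2.8 ξ₂.
Substitute: (1·2.8 + 1) ξ₂ = 273.5 → ξ₂ = 71.99 mol/s, ξ₁ = 201.6 mol/s.
Outlet amounts (n = n₀ + Σ ν·ξ):
  U: 783.8 − 1(201.6) − 1(71.99) = 510.3
  R: 0 + 1(201.6) = 201.6
  V: 0 + 1(71.99) = 71.99
Total out = 783.8 mol/s; y_V = 71.99 / 783.8 = 0.09184.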